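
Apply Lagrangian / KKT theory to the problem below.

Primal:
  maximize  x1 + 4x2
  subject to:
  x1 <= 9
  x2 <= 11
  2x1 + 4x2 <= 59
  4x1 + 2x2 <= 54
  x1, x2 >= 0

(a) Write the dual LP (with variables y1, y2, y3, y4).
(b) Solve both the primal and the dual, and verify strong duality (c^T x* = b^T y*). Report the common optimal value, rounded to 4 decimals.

The standard primal-dual pair for 'max c^T x s.t. A x <= b, x >= 0' is:
  Dual:  min b^T y  s.t.  A^T y >= c,  y >= 0.

So the dual LP is:
  minimize  9y1 + 11y2 + 59y3 + 54y4
  subject to:
    y1 + 2y3 + 4y4 >= 1
    y2 + 4y3 + 2y4 >= 4
    y1, y2, y3, y4 >= 0

Solving the primal: x* = (7.5, 11).
  primal value c^T x* = 51.5.
Solving the dual: y* = (0, 2, 0.5, 0).
  dual value b^T y* = 51.5.
Strong duality: c^T x* = b^T y*. Confirmed.

51.5


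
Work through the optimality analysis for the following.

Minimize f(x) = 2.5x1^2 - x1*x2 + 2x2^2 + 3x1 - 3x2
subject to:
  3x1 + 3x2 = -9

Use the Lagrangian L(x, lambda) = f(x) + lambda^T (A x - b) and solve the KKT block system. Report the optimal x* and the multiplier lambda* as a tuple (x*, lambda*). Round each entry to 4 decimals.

Form the Lagrangian:
  L(x, lambda) = (1/2) x^T Q x + c^T x + lambda^T (A x - b)
Stationarity (grad_x L = 0): Q x + c + A^T lambda = 0.
Primal feasibility: A x = b.

This gives the KKT block system:
  [ Q   A^T ] [ x     ]   [-c ]
  [ A    0  ] [ lambda ] = [ b ]

Solving the linear system:
  x*      = (-1.9091, -1.0909)
  lambda* = (1.8182)
  f(x*)   = 6.9545

x* = (-1.9091, -1.0909), lambda* = (1.8182)


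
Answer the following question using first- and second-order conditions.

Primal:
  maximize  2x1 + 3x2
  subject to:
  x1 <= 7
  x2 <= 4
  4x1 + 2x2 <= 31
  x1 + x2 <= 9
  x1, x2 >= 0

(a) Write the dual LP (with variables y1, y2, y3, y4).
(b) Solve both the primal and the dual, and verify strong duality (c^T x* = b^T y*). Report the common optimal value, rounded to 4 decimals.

The standard primal-dual pair for 'max c^T x s.t. A x <= b, x >= 0' is:
  Dual:  min b^T y  s.t.  A^T y >= c,  y >= 0.

So the dual LP is:
  minimize  7y1 + 4y2 + 31y3 + 9y4
  subject to:
    y1 + 4y3 + y4 >= 2
    y2 + 2y3 + y4 >= 3
    y1, y2, y3, y4 >= 0

Solving the primal: x* = (5, 4).
  primal value c^T x* = 22.
Solving the dual: y* = (0, 1, 0, 2).
  dual value b^T y* = 22.
Strong duality: c^T x* = b^T y*. Confirmed.

22


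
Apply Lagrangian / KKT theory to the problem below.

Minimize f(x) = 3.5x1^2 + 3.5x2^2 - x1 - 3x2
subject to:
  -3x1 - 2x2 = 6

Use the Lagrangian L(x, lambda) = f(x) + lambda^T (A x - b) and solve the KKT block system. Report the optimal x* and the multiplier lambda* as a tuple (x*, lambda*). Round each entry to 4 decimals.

Form the Lagrangian:
  L(x, lambda) = (1/2) x^T Q x + c^T x + lambda^T (A x - b)
Stationarity (grad_x L = 0): Q x + c + A^T lambda = 0.
Primal feasibility: A x = b.

This gives the KKT block system:
  [ Q   A^T ] [ x     ]   [-c ]
  [ A    0  ] [ lambda ] = [ b ]

Solving the linear system:
  x*      = (-1.5385, -0.6923)
  lambda* = (-3.9231)
  f(x*)   = 13.5769

x* = (-1.5385, -0.6923), lambda* = (-3.9231)


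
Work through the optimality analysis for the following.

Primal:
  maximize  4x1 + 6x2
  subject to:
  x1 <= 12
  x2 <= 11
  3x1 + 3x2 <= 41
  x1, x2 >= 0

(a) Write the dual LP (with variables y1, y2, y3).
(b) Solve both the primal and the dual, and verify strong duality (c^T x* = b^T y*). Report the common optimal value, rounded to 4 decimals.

The standard primal-dual pair for 'max c^T x s.t. A x <= b, x >= 0' is:
  Dual:  min b^T y  s.t.  A^T y >= c,  y >= 0.

So the dual LP is:
  minimize  12y1 + 11y2 + 41y3
  subject to:
    y1 + 3y3 >= 4
    y2 + 3y3 >= 6
    y1, y2, y3 >= 0

Solving the primal: x* = (2.6667, 11).
  primal value c^T x* = 76.6667.
Solving the dual: y* = (0, 2, 1.3333).
  dual value b^T y* = 76.6667.
Strong duality: c^T x* = b^T y*. Confirmed.

76.6667


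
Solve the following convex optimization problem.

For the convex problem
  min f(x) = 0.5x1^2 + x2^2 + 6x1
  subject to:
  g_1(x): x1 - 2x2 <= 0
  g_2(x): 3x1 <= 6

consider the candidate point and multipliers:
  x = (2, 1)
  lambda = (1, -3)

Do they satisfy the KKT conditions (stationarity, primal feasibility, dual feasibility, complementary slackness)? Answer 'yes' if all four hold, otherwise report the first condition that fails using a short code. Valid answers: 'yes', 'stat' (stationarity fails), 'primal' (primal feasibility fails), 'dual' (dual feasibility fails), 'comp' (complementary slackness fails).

Gradient of f: grad f(x) = Q x + c = (8, 2)
Constraint values g_i(x) = a_i^T x - b_i:
  g_1((2, 1)) = 0
  g_2((2, 1)) = 0
Stationarity residual: grad f(x) + sum_i lambda_i a_i = (0, 0)
  -> stationarity OK
Primal feasibility (all g_i <= 0): OK
Dual feasibility (all lambda_i >= 0): FAILS
Complementary slackness (lambda_i * g_i(x) = 0 for all i): OK

Verdict: the first failing condition is dual_feasibility -> dual.

dual


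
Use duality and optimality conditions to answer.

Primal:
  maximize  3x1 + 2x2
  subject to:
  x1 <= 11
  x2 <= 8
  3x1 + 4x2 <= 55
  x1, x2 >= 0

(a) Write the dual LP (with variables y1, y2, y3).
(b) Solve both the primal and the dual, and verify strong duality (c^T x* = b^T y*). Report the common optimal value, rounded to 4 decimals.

The standard primal-dual pair for 'max c^T x s.t. A x <= b, x >= 0' is:
  Dual:  min b^T y  s.t.  A^T y >= c,  y >= 0.

So the dual LP is:
  minimize  11y1 + 8y2 + 55y3
  subject to:
    y1 + 3y3 >= 3
    y2 + 4y3 >= 2
    y1, y2, y3 >= 0

Solving the primal: x* = (11, 5.5).
  primal value c^T x* = 44.
Solving the dual: y* = (1.5, 0, 0.5).
  dual value b^T y* = 44.
Strong duality: c^T x* = b^T y*. Confirmed.

44


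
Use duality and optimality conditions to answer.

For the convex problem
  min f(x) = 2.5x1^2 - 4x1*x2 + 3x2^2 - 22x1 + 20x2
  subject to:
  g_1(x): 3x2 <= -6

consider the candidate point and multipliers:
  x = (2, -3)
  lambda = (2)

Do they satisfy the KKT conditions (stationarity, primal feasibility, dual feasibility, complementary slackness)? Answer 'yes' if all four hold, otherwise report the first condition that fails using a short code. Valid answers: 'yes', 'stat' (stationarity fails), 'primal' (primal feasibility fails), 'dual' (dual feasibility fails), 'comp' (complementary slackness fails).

Gradient of f: grad f(x) = Q x + c = (0, -6)
Constraint values g_i(x) = a_i^T x - b_i:
  g_1((2, -3)) = -3
Stationarity residual: grad f(x) + sum_i lambda_i a_i = (0, 0)
  -> stationarity OK
Primal feasibility (all g_i <= 0): OK
Dual feasibility (all lambda_i >= 0): OK
Complementary slackness (lambda_i * g_i(x) = 0 for all i): FAILS

Verdict: the first failing condition is complementary_slackness -> comp.

comp


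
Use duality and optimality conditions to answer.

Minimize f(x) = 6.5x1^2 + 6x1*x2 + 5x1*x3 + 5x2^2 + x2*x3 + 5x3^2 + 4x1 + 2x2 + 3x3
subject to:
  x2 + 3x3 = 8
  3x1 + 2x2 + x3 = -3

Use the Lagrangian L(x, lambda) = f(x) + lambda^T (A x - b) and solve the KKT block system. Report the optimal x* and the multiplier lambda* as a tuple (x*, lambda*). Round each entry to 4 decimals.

Form the Lagrangian:
  L(x, lambda) = (1/2) x^T Q x + c^T x + lambda^T (A x - b)
Stationarity (grad_x L = 0): Q x + c + A^T lambda = 0.
Primal feasibility: A x = b.

This gives the KKT block system:
  [ Q   A^T ] [ x     ]   [-c ]
  [ A    0  ] [ lambda ] = [ b ]

Solving the linear system:
  x*      = (-2.4302, 0.9744, 2.3419)
  lambda* = (-6.1959, 3.3457)
  f(x*)   = 29.4289

x* = (-2.4302, 0.9744, 2.3419), lambda* = (-6.1959, 3.3457)


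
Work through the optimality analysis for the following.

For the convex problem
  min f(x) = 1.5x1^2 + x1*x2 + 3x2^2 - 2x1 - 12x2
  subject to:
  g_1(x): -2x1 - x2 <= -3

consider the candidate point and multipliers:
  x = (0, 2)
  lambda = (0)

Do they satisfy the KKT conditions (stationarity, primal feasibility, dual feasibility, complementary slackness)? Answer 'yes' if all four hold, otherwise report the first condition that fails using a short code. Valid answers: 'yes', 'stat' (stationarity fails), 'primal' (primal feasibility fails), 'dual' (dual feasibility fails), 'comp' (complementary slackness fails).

Gradient of f: grad f(x) = Q x + c = (0, 0)
Constraint values g_i(x) = a_i^T x - b_i:
  g_1((0, 2)) = 1
Stationarity residual: grad f(x) + sum_i lambda_i a_i = (0, 0)
  -> stationarity OK
Primal feasibility (all g_i <= 0): FAILS
Dual feasibility (all lambda_i >= 0): OK
Complementary slackness (lambda_i * g_i(x) = 0 for all i): OK

Verdict: the first failing condition is primal_feasibility -> primal.

primal


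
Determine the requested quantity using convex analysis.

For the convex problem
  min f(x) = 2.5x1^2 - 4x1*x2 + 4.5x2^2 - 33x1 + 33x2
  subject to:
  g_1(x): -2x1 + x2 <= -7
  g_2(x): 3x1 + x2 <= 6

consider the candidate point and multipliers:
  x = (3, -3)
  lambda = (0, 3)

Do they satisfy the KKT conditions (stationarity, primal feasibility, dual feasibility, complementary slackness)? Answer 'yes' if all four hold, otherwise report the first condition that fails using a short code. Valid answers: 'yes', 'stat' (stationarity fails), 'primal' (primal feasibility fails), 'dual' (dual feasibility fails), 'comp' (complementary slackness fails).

Gradient of f: grad f(x) = Q x + c = (-6, -6)
Constraint values g_i(x) = a_i^T x - b_i:
  g_1((3, -3)) = -2
  g_2((3, -3)) = 0
Stationarity residual: grad f(x) + sum_i lambda_i a_i = (3, -3)
  -> stationarity FAILS
Primal feasibility (all g_i <= 0): OK
Dual feasibility (all lambda_i >= 0): OK
Complementary slackness (lambda_i * g_i(x) = 0 for all i): OK

Verdict: the first failing condition is stationarity -> stat.

stat


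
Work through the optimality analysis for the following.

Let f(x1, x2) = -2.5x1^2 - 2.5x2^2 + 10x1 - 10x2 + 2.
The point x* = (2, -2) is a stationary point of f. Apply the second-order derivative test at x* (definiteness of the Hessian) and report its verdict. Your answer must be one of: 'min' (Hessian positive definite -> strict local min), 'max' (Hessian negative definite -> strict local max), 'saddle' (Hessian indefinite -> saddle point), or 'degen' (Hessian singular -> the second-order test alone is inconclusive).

Compute the Hessian H = grad^2 f:
  H = [[-5, 0], [0, -5]]
Verify stationarity: grad f(x*) = H x* + g = (0, 0).
Eigenvalues of H: -5, -5.
Both eigenvalues < 0, so H is negative definite -> x* is a strict local max.

max


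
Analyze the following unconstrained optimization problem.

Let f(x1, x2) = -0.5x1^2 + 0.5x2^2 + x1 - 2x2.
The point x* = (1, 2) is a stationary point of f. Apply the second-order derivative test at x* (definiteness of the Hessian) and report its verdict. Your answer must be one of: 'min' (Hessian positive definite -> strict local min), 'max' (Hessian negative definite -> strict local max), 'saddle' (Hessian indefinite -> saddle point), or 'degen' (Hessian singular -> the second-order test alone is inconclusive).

Compute the Hessian H = grad^2 f:
  H = [[-1, 0], [0, 1]]
Verify stationarity: grad f(x*) = H x* + g = (0, 0).
Eigenvalues of H: -1, 1.
Eigenvalues have mixed signs, so H is indefinite -> x* is a saddle point.

saddle


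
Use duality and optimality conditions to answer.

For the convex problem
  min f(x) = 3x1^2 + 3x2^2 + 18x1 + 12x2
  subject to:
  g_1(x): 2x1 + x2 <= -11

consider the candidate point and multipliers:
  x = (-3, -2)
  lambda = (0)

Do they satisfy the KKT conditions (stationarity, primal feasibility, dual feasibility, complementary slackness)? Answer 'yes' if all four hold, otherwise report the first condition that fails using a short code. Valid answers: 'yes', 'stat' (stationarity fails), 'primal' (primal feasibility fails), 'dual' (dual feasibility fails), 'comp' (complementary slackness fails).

Gradient of f: grad f(x) = Q x + c = (0, 0)
Constraint values g_i(x) = a_i^T x - b_i:
  g_1((-3, -2)) = 3
Stationarity residual: grad f(x) + sum_i lambda_i a_i = (0, 0)
  -> stationarity OK
Primal feasibility (all g_i <= 0): FAILS
Dual feasibility (all lambda_i >= 0): OK
Complementary slackness (lambda_i * g_i(x) = 0 for all i): OK

Verdict: the first failing condition is primal_feasibility -> primal.

primal


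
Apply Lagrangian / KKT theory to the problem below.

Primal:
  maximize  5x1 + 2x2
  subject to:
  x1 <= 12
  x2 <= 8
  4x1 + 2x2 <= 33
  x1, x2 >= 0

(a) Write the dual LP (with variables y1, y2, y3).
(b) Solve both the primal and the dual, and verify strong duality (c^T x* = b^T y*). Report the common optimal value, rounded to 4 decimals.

The standard primal-dual pair for 'max c^T x s.t. A x <= b, x >= 0' is:
  Dual:  min b^T y  s.t.  A^T y >= c,  y >= 0.

So the dual LP is:
  minimize  12y1 + 8y2 + 33y3
  subject to:
    y1 + 4y3 >= 5
    y2 + 2y3 >= 2
    y1, y2, y3 >= 0

Solving the primal: x* = (8.25, 0).
  primal value c^T x* = 41.25.
Solving the dual: y* = (0, 0, 1.25).
  dual value b^T y* = 41.25.
Strong duality: c^T x* = b^T y*. Confirmed.

41.25


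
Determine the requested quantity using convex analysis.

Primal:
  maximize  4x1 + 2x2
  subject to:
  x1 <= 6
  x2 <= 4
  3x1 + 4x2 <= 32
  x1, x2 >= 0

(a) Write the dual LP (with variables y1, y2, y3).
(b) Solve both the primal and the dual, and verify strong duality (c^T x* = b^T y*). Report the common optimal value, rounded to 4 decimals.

The standard primal-dual pair for 'max c^T x s.t. A x <= b, x >= 0' is:
  Dual:  min b^T y  s.t.  A^T y >= c,  y >= 0.

So the dual LP is:
  minimize  6y1 + 4y2 + 32y3
  subject to:
    y1 + 3y3 >= 4
    y2 + 4y3 >= 2
    y1, y2, y3 >= 0

Solving the primal: x* = (6, 3.5).
  primal value c^T x* = 31.
Solving the dual: y* = (2.5, 0, 0.5).
  dual value b^T y* = 31.
Strong duality: c^T x* = b^T y*. Confirmed.

31


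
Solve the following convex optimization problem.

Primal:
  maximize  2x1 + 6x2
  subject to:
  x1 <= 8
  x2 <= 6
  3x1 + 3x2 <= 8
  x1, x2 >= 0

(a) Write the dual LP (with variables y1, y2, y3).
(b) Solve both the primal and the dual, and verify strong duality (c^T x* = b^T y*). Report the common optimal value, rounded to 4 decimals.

The standard primal-dual pair for 'max c^T x s.t. A x <= b, x >= 0' is:
  Dual:  min b^T y  s.t.  A^T y >= c,  y >= 0.

So the dual LP is:
  minimize  8y1 + 6y2 + 8y3
  subject to:
    y1 + 3y3 >= 2
    y2 + 3y3 >= 6
    y1, y2, y3 >= 0

Solving the primal: x* = (0, 2.6667).
  primal value c^T x* = 16.
Solving the dual: y* = (0, 0, 2).
  dual value b^T y* = 16.
Strong duality: c^T x* = b^T y*. Confirmed.

16


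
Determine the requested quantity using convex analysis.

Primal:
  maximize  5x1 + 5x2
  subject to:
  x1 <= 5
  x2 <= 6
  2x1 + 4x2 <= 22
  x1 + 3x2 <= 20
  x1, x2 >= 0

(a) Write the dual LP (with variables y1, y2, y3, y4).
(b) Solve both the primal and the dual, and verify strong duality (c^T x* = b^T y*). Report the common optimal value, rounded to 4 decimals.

The standard primal-dual pair for 'max c^T x s.t. A x <= b, x >= 0' is:
  Dual:  min b^T y  s.t.  A^T y >= c,  y >= 0.

So the dual LP is:
  minimize  5y1 + 6y2 + 22y3 + 20y4
  subject to:
    y1 + 2y3 + y4 >= 5
    y2 + 4y3 + 3y4 >= 5
    y1, y2, y3, y4 >= 0

Solving the primal: x* = (5, 3).
  primal value c^T x* = 40.
Solving the dual: y* = (2.5, 0, 1.25, 0).
  dual value b^T y* = 40.
Strong duality: c^T x* = b^T y*. Confirmed.

40


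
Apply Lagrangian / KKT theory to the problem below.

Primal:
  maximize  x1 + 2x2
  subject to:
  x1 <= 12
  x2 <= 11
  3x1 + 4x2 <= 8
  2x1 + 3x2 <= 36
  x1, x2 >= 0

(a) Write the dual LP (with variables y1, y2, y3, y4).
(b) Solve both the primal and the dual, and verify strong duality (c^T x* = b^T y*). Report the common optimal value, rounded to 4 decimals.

The standard primal-dual pair for 'max c^T x s.t. A x <= b, x >= 0' is:
  Dual:  min b^T y  s.t.  A^T y >= c,  y >= 0.

So the dual LP is:
  minimize  12y1 + 11y2 + 8y3 + 36y4
  subject to:
    y1 + 3y3 + 2y4 >= 1
    y2 + 4y3 + 3y4 >= 2
    y1, y2, y3, y4 >= 0

Solving the primal: x* = (0, 2).
  primal value c^T x* = 4.
Solving the dual: y* = (0, 0, 0.5, 0).
  dual value b^T y* = 4.
Strong duality: c^T x* = b^T y*. Confirmed.

4


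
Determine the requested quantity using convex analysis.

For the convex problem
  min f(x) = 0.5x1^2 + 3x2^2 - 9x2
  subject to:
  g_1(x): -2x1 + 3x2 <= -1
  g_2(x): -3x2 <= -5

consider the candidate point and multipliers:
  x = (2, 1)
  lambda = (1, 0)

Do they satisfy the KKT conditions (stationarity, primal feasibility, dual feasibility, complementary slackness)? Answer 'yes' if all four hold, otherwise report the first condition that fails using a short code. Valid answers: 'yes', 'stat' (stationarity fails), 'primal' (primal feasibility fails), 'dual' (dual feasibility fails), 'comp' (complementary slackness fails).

Gradient of f: grad f(x) = Q x + c = (2, -3)
Constraint values g_i(x) = a_i^T x - b_i:
  g_1((2, 1)) = 0
  g_2((2, 1)) = 2
Stationarity residual: grad f(x) + sum_i lambda_i a_i = (0, 0)
  -> stationarity OK
Primal feasibility (all g_i <= 0): FAILS
Dual feasibility (all lambda_i >= 0): OK
Complementary slackness (lambda_i * g_i(x) = 0 for all i): OK

Verdict: the first failing condition is primal_feasibility -> primal.

primal


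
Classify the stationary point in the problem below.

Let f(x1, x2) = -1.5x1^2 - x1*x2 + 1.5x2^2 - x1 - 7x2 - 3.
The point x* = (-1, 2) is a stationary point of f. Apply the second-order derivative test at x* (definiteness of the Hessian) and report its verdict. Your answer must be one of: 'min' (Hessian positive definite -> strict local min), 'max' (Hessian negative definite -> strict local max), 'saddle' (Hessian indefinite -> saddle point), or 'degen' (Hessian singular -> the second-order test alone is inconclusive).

Compute the Hessian H = grad^2 f:
  H = [[-3, -1], [-1, 3]]
Verify stationarity: grad f(x*) = H x* + g = (0, 0).
Eigenvalues of H: -3.1623, 3.1623.
Eigenvalues have mixed signs, so H is indefinite -> x* is a saddle point.

saddle


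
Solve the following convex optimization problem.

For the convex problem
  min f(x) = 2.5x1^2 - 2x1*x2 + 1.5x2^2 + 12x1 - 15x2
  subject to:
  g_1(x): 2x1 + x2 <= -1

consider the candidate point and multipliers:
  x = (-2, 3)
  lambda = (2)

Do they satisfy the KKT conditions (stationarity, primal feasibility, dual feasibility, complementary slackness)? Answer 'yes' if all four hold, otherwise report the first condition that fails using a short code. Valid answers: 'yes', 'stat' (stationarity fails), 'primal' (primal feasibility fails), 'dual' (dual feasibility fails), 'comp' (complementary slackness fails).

Gradient of f: grad f(x) = Q x + c = (-4, -2)
Constraint values g_i(x) = a_i^T x - b_i:
  g_1((-2, 3)) = 0
Stationarity residual: grad f(x) + sum_i lambda_i a_i = (0, 0)
  -> stationarity OK
Primal feasibility (all g_i <= 0): OK
Dual feasibility (all lambda_i >= 0): OK
Complementary slackness (lambda_i * g_i(x) = 0 for all i): OK

Verdict: yes, KKT holds.

yes


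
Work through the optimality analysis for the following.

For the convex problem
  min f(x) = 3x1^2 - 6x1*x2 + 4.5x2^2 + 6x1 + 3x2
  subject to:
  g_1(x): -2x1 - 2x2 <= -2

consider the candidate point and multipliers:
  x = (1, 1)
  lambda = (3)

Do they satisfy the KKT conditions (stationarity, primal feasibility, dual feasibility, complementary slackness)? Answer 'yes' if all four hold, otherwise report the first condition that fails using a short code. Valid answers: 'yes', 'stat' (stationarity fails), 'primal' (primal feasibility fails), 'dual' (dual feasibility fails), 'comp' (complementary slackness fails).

Gradient of f: grad f(x) = Q x + c = (6, 6)
Constraint values g_i(x) = a_i^T x - b_i:
  g_1((1, 1)) = -2
Stationarity residual: grad f(x) + sum_i lambda_i a_i = (0, 0)
  -> stationarity OK
Primal feasibility (all g_i <= 0): OK
Dual feasibility (all lambda_i >= 0): OK
Complementary slackness (lambda_i * g_i(x) = 0 for all i): FAILS

Verdict: the first failing condition is complementary_slackness -> comp.

comp


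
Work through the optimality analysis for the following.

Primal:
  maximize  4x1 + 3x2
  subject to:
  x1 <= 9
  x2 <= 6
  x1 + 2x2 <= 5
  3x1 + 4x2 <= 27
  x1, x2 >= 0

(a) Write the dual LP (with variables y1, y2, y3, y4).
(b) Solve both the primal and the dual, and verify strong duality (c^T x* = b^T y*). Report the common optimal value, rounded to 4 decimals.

The standard primal-dual pair for 'max c^T x s.t. A x <= b, x >= 0' is:
  Dual:  min b^T y  s.t.  A^T y >= c,  y >= 0.

So the dual LP is:
  minimize  9y1 + 6y2 + 5y3 + 27y4
  subject to:
    y1 + y3 + 3y4 >= 4
    y2 + 2y3 + 4y4 >= 3
    y1, y2, y3, y4 >= 0

Solving the primal: x* = (5, 0).
  primal value c^T x* = 20.
Solving the dual: y* = (0, 0, 4, 0).
  dual value b^T y* = 20.
Strong duality: c^T x* = b^T y*. Confirmed.

20


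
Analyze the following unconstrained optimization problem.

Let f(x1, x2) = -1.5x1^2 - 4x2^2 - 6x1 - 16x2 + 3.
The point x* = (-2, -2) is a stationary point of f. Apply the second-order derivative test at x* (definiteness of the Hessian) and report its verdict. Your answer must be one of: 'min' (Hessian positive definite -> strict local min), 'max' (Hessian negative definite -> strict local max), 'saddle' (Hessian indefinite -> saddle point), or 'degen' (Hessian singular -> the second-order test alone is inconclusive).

Compute the Hessian H = grad^2 f:
  H = [[-3, 0], [0, -8]]
Verify stationarity: grad f(x*) = H x* + g = (0, 0).
Eigenvalues of H: -8, -3.
Both eigenvalues < 0, so H is negative definite -> x* is a strict local max.

max


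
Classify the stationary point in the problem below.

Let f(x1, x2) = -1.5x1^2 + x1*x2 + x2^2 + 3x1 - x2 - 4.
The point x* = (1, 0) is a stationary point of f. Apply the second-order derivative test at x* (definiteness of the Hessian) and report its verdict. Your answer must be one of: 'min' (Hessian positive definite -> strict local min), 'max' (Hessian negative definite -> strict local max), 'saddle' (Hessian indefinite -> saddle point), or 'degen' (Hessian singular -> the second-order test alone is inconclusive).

Compute the Hessian H = grad^2 f:
  H = [[-3, 1], [1, 2]]
Verify stationarity: grad f(x*) = H x* + g = (0, 0).
Eigenvalues of H: -3.1926, 2.1926.
Eigenvalues have mixed signs, so H is indefinite -> x* is a saddle point.

saddle


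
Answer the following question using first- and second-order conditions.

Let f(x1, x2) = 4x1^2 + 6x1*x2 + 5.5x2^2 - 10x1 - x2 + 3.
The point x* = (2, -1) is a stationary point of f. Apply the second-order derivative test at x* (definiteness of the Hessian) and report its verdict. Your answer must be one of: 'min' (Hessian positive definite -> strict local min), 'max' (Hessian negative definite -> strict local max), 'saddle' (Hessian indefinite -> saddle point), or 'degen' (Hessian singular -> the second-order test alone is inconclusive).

Compute the Hessian H = grad^2 f:
  H = [[8, 6], [6, 11]]
Verify stationarity: grad f(x*) = H x* + g = (0, 0).
Eigenvalues of H: 3.3153, 15.6847.
Both eigenvalues > 0, so H is positive definite -> x* is a strict local min.

min


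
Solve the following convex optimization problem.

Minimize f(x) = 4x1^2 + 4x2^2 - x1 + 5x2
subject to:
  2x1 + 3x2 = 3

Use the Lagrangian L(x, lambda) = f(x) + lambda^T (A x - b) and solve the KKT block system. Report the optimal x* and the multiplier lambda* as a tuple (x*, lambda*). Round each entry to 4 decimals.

Form the Lagrangian:
  L(x, lambda) = (1/2) x^T Q x + c^T x + lambda^T (A x - b)
Stationarity (grad_x L = 0): Q x + c + A^T lambda = 0.
Primal feasibility: A x = b.

This gives the KKT block system:
  [ Q   A^T ] [ x     ]   [-c ]
  [ A    0  ] [ lambda ] = [ b ]

Solving the linear system:
  x*      = (0.8365, 0.4423)
  lambda* = (-2.8462)
  f(x*)   = 4.9567

x* = (0.8365, 0.4423), lambda* = (-2.8462)


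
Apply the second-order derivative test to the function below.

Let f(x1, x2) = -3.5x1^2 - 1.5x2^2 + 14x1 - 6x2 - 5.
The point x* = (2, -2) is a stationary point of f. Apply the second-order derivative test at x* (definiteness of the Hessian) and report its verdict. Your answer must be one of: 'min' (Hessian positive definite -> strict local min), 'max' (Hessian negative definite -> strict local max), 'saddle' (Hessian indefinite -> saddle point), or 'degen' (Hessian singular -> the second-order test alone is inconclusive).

Compute the Hessian H = grad^2 f:
  H = [[-7, 0], [0, -3]]
Verify stationarity: grad f(x*) = H x* + g = (0, 0).
Eigenvalues of H: -7, -3.
Both eigenvalues < 0, so H is negative definite -> x* is a strict local max.

max


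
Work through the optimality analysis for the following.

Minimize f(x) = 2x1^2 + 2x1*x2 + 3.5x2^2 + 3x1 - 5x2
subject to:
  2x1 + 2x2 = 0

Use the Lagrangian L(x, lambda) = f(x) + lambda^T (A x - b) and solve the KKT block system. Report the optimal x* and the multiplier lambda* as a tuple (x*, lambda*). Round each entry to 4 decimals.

Form the Lagrangian:
  L(x, lambda) = (1/2) x^T Q x + c^T x + lambda^T (A x - b)
Stationarity (grad_x L = 0): Q x + c + A^T lambda = 0.
Primal feasibility: A x = b.

This gives the KKT block system:
  [ Q   A^T ] [ x     ]   [-c ]
  [ A    0  ] [ lambda ] = [ b ]

Solving the linear system:
  x*      = (-1.1429, 1.1429)
  lambda* = (-0.3571)
  f(x*)   = -4.5714

x* = (-1.1429, 1.1429), lambda* = (-0.3571)


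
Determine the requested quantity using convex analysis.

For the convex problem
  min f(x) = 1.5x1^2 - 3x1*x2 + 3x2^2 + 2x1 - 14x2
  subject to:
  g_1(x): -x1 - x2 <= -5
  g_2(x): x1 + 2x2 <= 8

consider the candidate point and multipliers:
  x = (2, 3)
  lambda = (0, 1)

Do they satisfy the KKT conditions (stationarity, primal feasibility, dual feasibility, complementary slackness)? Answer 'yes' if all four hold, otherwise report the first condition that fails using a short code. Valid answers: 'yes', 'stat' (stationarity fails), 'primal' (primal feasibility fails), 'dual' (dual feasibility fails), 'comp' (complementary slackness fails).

Gradient of f: grad f(x) = Q x + c = (-1, -2)
Constraint values g_i(x) = a_i^T x - b_i:
  g_1((2, 3)) = 0
  g_2((2, 3)) = 0
Stationarity residual: grad f(x) + sum_i lambda_i a_i = (0, 0)
  -> stationarity OK
Primal feasibility (all g_i <= 0): OK
Dual feasibility (all lambda_i >= 0): OK
Complementary slackness (lambda_i * g_i(x) = 0 for all i): OK

Verdict: yes, KKT holds.

yes


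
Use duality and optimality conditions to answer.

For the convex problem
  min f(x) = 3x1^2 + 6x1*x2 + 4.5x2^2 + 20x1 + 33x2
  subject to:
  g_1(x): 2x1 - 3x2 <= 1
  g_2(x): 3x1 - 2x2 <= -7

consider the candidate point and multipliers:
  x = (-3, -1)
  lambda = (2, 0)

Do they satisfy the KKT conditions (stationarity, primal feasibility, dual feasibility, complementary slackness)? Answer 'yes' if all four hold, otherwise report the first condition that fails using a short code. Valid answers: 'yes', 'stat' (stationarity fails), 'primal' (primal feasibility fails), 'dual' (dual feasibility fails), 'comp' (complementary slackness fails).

Gradient of f: grad f(x) = Q x + c = (-4, 6)
Constraint values g_i(x) = a_i^T x - b_i:
  g_1((-3, -1)) = -4
  g_2((-3, -1)) = 0
Stationarity residual: grad f(x) + sum_i lambda_i a_i = (0, 0)
  -> stationarity OK
Primal feasibility (all g_i <= 0): OK
Dual feasibility (all lambda_i >= 0): OK
Complementary slackness (lambda_i * g_i(x) = 0 for all i): FAILS

Verdict: the first failing condition is complementary_slackness -> comp.

comp


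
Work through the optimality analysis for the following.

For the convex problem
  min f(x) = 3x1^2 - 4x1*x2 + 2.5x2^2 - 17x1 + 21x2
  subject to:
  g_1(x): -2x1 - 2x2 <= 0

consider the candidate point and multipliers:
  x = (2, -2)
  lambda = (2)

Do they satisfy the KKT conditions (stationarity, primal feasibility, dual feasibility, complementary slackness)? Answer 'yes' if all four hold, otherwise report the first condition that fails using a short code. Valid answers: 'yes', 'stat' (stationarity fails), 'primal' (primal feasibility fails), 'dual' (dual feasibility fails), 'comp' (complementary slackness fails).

Gradient of f: grad f(x) = Q x + c = (3, 3)
Constraint values g_i(x) = a_i^T x - b_i:
  g_1((2, -2)) = 0
Stationarity residual: grad f(x) + sum_i lambda_i a_i = (-1, -1)
  -> stationarity FAILS
Primal feasibility (all g_i <= 0): OK
Dual feasibility (all lambda_i >= 0): OK
Complementary slackness (lambda_i * g_i(x) = 0 for all i): OK

Verdict: the first failing condition is stationarity -> stat.

stat


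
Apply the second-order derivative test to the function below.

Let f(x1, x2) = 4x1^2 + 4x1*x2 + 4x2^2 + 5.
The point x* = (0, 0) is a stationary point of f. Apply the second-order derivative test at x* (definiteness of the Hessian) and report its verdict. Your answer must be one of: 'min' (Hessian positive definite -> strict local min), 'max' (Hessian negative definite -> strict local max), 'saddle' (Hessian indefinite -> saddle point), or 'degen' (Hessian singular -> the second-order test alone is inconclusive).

Compute the Hessian H = grad^2 f:
  H = [[8, 4], [4, 8]]
Verify stationarity: grad f(x*) = H x* + g = (0, 0).
Eigenvalues of H: 4, 12.
Both eigenvalues > 0, so H is positive definite -> x* is a strict local min.

min


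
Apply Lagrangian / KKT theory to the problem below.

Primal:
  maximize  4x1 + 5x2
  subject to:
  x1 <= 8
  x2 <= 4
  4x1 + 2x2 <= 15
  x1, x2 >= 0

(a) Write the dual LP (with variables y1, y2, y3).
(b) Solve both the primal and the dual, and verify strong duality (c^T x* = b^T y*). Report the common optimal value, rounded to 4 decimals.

The standard primal-dual pair for 'max c^T x s.t. A x <= b, x >= 0' is:
  Dual:  min b^T y  s.t.  A^T y >= c,  y >= 0.

So the dual LP is:
  minimize  8y1 + 4y2 + 15y3
  subject to:
    y1 + 4y3 >= 4
    y2 + 2y3 >= 5
    y1, y2, y3 >= 0

Solving the primal: x* = (1.75, 4).
  primal value c^T x* = 27.
Solving the dual: y* = (0, 3, 1).
  dual value b^T y* = 27.
Strong duality: c^T x* = b^T y*. Confirmed.

27


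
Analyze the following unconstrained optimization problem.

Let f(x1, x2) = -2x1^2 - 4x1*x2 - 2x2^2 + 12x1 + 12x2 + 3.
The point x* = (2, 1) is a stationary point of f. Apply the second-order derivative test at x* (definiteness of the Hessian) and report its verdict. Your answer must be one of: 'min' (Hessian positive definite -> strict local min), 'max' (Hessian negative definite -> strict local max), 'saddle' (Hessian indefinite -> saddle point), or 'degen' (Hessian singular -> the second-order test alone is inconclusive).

Compute the Hessian H = grad^2 f:
  H = [[-4, -4], [-4, -4]]
Verify stationarity: grad f(x*) = H x* + g = (0, 0).
Eigenvalues of H: -8, 0.
H has a zero eigenvalue (singular; negative semidefinite but not definite), so H is neither positive definite, negative definite, nor indefinite. The second-order test alone is inconclusive -> degen.
(Indeed, f is constant along the null direction of H through x*, so x* is not a strict local extremum.)

degen


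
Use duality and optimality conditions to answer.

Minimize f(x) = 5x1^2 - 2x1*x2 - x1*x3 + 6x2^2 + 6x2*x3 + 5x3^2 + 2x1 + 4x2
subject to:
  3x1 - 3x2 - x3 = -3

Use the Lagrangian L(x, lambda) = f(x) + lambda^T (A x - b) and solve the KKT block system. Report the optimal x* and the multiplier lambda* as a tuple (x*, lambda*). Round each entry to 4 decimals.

Form the Lagrangian:
  L(x, lambda) = (1/2) x^T Q x + c^T x + lambda^T (A x - b)
Stationarity (grad_x L = 0): Q x + c + A^T lambda = 0.
Primal feasibility: A x = b.

This gives the KKT block system:
  [ Q   A^T ] [ x     ]   [-c ]
  [ A    0  ] [ lambda ] = [ b ]

Solving the linear system:
  x*      = (-0.8994, 0.0628, 0.1135)
  lambda* = (2.411)
  f(x*)   = 2.8426

x* = (-0.8994, 0.0628, 0.1135), lambda* = (2.411)


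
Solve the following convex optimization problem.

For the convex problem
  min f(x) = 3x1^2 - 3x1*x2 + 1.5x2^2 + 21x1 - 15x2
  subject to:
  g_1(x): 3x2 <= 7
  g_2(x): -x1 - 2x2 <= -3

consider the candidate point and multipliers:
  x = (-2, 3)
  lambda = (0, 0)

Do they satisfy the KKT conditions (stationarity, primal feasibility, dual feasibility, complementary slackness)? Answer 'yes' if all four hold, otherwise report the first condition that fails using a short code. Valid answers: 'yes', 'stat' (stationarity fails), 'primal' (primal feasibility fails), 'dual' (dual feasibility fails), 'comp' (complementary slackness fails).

Gradient of f: grad f(x) = Q x + c = (0, 0)
Constraint values g_i(x) = a_i^T x - b_i:
  g_1((-2, 3)) = 2
  g_2((-2, 3)) = -1
Stationarity residual: grad f(x) + sum_i lambda_i a_i = (0, 0)
  -> stationarity OK
Primal feasibility (all g_i <= 0): FAILS
Dual feasibility (all lambda_i >= 0): OK
Complementary slackness (lambda_i * g_i(x) = 0 for all i): OK

Verdict: the first failing condition is primal_feasibility -> primal.

primal


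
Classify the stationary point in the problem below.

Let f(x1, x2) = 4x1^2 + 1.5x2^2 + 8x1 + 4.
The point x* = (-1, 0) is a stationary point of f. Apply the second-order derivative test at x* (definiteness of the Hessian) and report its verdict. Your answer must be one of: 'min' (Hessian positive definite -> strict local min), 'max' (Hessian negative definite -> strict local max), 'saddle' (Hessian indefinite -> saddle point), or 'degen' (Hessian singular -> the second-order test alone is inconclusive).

Compute the Hessian H = grad^2 f:
  H = [[8, 0], [0, 3]]
Verify stationarity: grad f(x*) = H x* + g = (0, 0).
Eigenvalues of H: 3, 8.
Both eigenvalues > 0, so H is positive definite -> x* is a strict local min.

min


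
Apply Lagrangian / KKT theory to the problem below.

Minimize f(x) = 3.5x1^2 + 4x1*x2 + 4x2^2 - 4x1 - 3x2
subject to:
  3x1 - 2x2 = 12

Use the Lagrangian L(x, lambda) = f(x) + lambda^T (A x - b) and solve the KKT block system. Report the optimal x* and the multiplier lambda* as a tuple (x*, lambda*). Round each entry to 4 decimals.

Form the Lagrangian:
  L(x, lambda) = (1/2) x^T Q x + c^T x + lambda^T (A x - b)
Stationarity (grad_x L = 0): Q x + c + A^T lambda = 0.
Primal feasibility: A x = b.

This gives the KKT block system:
  [ Q   A^T ] [ x     ]   [-c ]
  [ A    0  ] [ lambda ] = [ b ]

Solving the linear system:
  x*      = (2.8243, -1.7635)
  lambda* = (-2.9054)
  f(x*)   = 14.4291

x* = (2.8243, -1.7635), lambda* = (-2.9054)


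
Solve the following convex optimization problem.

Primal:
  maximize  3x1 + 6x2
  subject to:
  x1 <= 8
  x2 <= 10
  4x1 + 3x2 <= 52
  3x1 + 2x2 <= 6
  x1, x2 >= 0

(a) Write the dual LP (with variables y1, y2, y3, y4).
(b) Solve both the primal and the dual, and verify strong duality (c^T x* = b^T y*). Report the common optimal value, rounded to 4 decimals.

The standard primal-dual pair for 'max c^T x s.t. A x <= b, x >= 0' is:
  Dual:  min b^T y  s.t.  A^T y >= c,  y >= 0.

So the dual LP is:
  minimize  8y1 + 10y2 + 52y3 + 6y4
  subject to:
    y1 + 4y3 + 3y4 >= 3
    y2 + 3y3 + 2y4 >= 6
    y1, y2, y3, y4 >= 0

Solving the primal: x* = (0, 3).
  primal value c^T x* = 18.
Solving the dual: y* = (0, 0, 0, 3).
  dual value b^T y* = 18.
Strong duality: c^T x* = b^T y*. Confirmed.

18


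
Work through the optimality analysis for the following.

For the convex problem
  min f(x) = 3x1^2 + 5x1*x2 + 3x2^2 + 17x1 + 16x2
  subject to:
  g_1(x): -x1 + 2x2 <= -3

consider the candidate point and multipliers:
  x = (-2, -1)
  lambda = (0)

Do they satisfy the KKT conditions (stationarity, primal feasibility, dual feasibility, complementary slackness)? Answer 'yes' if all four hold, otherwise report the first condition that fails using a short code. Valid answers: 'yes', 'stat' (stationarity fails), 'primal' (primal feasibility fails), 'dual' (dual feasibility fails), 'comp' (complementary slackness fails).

Gradient of f: grad f(x) = Q x + c = (0, 0)
Constraint values g_i(x) = a_i^T x - b_i:
  g_1((-2, -1)) = 3
Stationarity residual: grad f(x) + sum_i lambda_i a_i = (0, 0)
  -> stationarity OK
Primal feasibility (all g_i <= 0): FAILS
Dual feasibility (all lambda_i >= 0): OK
Complementary slackness (lambda_i * g_i(x) = 0 for all i): OK

Verdict: the first failing condition is primal_feasibility -> primal.

primal


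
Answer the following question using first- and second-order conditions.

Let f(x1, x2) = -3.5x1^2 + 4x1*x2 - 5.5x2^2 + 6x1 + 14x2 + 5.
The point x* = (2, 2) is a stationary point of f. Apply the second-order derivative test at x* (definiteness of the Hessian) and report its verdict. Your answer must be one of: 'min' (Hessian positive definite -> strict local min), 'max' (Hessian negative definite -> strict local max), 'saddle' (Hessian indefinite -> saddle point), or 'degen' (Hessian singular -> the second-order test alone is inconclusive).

Compute the Hessian H = grad^2 f:
  H = [[-7, 4], [4, -11]]
Verify stationarity: grad f(x*) = H x* + g = (0, 0).
Eigenvalues of H: -13.4721, -4.5279.
Both eigenvalues < 0, so H is negative definite -> x* is a strict local max.

max


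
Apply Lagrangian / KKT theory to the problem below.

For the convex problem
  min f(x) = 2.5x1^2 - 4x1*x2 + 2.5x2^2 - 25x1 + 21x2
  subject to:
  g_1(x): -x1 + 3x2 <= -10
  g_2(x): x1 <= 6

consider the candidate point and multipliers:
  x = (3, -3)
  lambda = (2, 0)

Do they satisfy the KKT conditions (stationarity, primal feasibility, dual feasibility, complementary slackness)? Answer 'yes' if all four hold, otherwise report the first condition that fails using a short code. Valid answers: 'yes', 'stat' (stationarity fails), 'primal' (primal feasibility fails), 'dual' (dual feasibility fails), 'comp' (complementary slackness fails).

Gradient of f: grad f(x) = Q x + c = (2, -6)
Constraint values g_i(x) = a_i^T x - b_i:
  g_1((3, -3)) = -2
  g_2((3, -3)) = -3
Stationarity residual: grad f(x) + sum_i lambda_i a_i = (0, 0)
  -> stationarity OK
Primal feasibility (all g_i <= 0): OK
Dual feasibility (all lambda_i >= 0): OK
Complementary slackness (lambda_i * g_i(x) = 0 for all i): FAILS

Verdict: the first failing condition is complementary_slackness -> comp.

comp


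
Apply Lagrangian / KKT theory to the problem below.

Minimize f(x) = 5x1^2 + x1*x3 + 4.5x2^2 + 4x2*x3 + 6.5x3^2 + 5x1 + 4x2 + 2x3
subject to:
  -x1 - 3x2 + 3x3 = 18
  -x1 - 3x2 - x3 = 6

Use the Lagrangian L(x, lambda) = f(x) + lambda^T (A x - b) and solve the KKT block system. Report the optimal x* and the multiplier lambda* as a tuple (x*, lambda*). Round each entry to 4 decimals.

Form the Lagrangian:
  L(x, lambda) = (1/2) x^T Q x + c^T x + lambda^T (A x - b)
Stationarity (grad_x L = 0): Q x + c + A^T lambda = 0.
Primal feasibility: A x = b.

This gives the KKT block system:
  [ Q   A^T ] [ x     ]   [-c ]
  [ A    0  ] [ lambda ] = [ b ]

Solving the linear system:
  x*      = (-1.0606, -2.6465, 3)
  lambda* = (-7.9899, 5.3838)
  f(x*)   = 50.8131

x* = (-1.0606, -2.6465, 3), lambda* = (-7.9899, 5.3838)


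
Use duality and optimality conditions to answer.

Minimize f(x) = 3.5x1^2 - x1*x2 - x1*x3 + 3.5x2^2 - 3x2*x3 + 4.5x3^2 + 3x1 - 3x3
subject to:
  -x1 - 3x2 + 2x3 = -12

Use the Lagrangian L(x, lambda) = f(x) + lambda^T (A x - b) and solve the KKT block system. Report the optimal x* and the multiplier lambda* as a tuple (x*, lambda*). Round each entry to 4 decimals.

Form the Lagrangian:
  L(x, lambda) = (1/2) x^T Q x + c^T x + lambda^T (A x - b)
Stationarity (grad_x L = 0): Q x + c + A^T lambda = 0.
Primal feasibility: A x = b.

This gives the KKT block system:
  [ Q   A^T ] [ x     ]   [-c ]
  [ A    0  ] [ lambda ] = [ b ]

Solving the linear system:
  x*      = (1.1906, 3.5192, -0.1259)
  lambda* = (7.9406)
  f(x*)   = 49.618

x* = (1.1906, 3.5192, -0.1259), lambda* = (7.9406)


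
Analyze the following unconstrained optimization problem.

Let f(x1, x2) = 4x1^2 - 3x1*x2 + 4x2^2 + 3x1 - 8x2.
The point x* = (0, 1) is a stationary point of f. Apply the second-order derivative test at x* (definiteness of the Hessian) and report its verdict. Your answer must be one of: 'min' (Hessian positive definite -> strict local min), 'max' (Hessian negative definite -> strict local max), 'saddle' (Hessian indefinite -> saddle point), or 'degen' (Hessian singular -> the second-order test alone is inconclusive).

Compute the Hessian H = grad^2 f:
  H = [[8, -3], [-3, 8]]
Verify stationarity: grad f(x*) = H x* + g = (0, 0).
Eigenvalues of H: 5, 11.
Both eigenvalues > 0, so H is positive definite -> x* is a strict local min.

min
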